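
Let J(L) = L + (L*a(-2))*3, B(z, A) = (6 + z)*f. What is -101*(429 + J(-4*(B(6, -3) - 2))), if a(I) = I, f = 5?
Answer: -160489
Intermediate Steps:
B(z, A) = 30 + 5*z (B(z, A) = (6 + z)*5 = 30 + 5*z)
J(L) = -5*L (J(L) = L + (L*(-2))*3 = L - 2*L*3 = L - 6*L = -5*L)
-101*(429 + J(-4*(B(6, -3) - 2))) = -101*(429 - (-20)*((30 + 5*6) - 2)) = -101*(429 - (-20)*((30 + 30) - 2)) = -101*(429 - (-20)*(60 - 2)) = -101*(429 - (-20)*58) = -101*(429 - 5*(-232)) = -101*(429 + 1160) = -101*1589 = -160489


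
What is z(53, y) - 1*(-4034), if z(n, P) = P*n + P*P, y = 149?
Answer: 34132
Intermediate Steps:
z(n, P) = P² + P*n (z(n, P) = P*n + P² = P² + P*n)
z(53, y) - 1*(-4034) = 149*(149 + 53) - 1*(-4034) = 149*202 + 4034 = 30098 + 4034 = 34132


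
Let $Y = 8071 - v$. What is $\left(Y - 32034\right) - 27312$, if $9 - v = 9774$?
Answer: $-41510$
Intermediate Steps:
$v = -9765$ ($v = 9 - 9774 = -9765$)
$Y = 17836$ ($Y = 8071 - -9765 = 8071 + 9765 = 17836$)
$\left(Y - 32034\right) - 27312 = \left(17836 - 32034\right) - 27312 = -14198 - 27312 = -41510$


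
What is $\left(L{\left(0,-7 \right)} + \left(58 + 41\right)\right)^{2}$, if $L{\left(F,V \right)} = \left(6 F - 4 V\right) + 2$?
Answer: $16641$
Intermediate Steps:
$L{\left(F,V \right)} = 2 - 4 V + 6 F$ ($L{\left(F,V \right)} = \left(- 4 V + 6 F\right) + 2 = 2 - 4 V + 6 F$)
$\left(L{\left(0,-7 \right)} + \left(58 + 41\right)\right)^{2} = \left(\left(2 - -28 + 6 \cdot 0\right) + \left(58 + 41\right)\right)^{2} = \left(\left(2 + 28 + 0\right) + 99\right)^{2} = \left(30 + 99\right)^{2} = 129^{2} = 16641$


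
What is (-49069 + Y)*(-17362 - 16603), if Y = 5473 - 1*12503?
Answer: 1905402535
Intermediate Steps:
Y = -7030 (Y = 5473 - 12503 = -7030)
(-49069 + Y)*(-17362 - 16603) = (-49069 - 7030)*(-17362 - 16603) = -56099*(-33965) = 1905402535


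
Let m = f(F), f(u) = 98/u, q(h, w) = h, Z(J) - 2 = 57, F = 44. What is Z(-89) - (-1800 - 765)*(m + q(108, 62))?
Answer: 6221423/22 ≈ 2.8279e+5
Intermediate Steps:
Z(J) = 59 (Z(J) = 2 + 57 = 59)
m = 49/22 (m = 98/44 = 98*(1/44) = 49/22 ≈ 2.2273)
Z(-89) - (-1800 - 765)*(m + q(108, 62)) = 59 - (-1800 - 765)*(49/22 + 108) = 59 - (-2565)*2425/22 = 59 - 1*(-6220125/22) = 59 + 6220125/22 = 6221423/22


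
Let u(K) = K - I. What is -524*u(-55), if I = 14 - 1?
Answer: 35632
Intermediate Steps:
I = 13
u(K) = -13 + K (u(K) = K - 1*13 = K - 13 = -13 + K)
-524*u(-55) = -524*(-13 - 55) = -524*(-68) = 35632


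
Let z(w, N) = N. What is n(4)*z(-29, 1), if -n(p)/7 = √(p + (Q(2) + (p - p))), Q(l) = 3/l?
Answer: -7*√22/2 ≈ -16.416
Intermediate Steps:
n(p) = -7*√(3/2 + p) (n(p) = -7*√(p + (3/2 + (p - p))) = -7*√(p + (3*(½) + 0)) = -7*√(p + (3/2 + 0)) = -7*√(p + 3/2) = -7*√(3/2 + p))
n(4)*z(-29, 1) = -7*√(6 + 4*4)/2*1 = -7*√(6 + 16)/2*1 = -7*√22/2*1 = -7*√22/2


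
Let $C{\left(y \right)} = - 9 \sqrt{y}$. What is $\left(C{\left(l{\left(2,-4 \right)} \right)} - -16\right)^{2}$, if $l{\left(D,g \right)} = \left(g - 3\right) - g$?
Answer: $13 - 288 i \sqrt{3} \approx 13.0 - 498.83 i$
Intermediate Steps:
$l{\left(D,g \right)} = -3$ ($l{\left(D,g \right)} = \left(-3 + g\right) - g = -3$)
$\left(C{\left(l{\left(2,-4 \right)} \right)} - -16\right)^{2} = \left(- 9 \sqrt{-3} - -16\right)^{2} = \left(- 9 i \sqrt{3} + 16\right)^{2} = \left(16 - 9 i \sqrt{3}\right)^{2}$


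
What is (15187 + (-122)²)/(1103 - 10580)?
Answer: -30071/9477 ≈ -3.1730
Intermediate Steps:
(15187 + (-122)²)/(1103 - 10580) = (15187 + 14884)/(-9477) = 30071*(-1/9477) = -30071/9477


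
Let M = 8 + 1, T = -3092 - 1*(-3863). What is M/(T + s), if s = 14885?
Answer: 9/15656 ≈ 0.00057486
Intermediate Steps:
T = 771 (T = -3092 + 3863 = 771)
M = 9
M/(T + s) = 9/(771 + 14885) = 9/15656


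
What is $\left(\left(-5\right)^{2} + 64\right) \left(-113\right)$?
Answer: $-10057$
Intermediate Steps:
$\left(\left(-5\right)^{2} + 64\right) \left(-113\right) = \left(25 + 64\right) \left(-113\right) = 89 \left(-113\right) = -10057$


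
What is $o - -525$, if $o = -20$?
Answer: $505$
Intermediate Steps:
$o - -525 = -20 - -525 = -20 + 525 = 505$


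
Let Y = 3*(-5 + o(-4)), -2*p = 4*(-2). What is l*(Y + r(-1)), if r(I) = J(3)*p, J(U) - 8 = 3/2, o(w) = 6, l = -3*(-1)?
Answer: 123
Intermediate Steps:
l = 3
p = 4 (p = -2*(-2) = -½*(-8) = 4)
J(U) = 19/2 (J(U) = 8 + 3/2 = 19/2)
Y = 3 (Y = 3*(-5 + 6) = 3*1 = 3)
r(I) = 38 (r(I) = (19/2)*4 = 38)
l*(Y + r(-1)) = 3*(3 + 38) = 3*41 = 123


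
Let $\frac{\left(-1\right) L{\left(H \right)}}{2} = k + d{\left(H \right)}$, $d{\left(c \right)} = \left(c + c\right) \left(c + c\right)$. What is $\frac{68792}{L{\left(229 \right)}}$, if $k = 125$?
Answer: $- \frac{34396}{209889} \approx -0.16388$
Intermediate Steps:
$d{\left(c \right)} = 4 c^{2}$ ($d{\left(c \right)} = 2 c 2 c = 4 c^{2}$)
$L{\left(H \right)} = -250 - 8 H^{2}$ ($L{\left(H \right)} = - 2 \left(125 + 4 H^{2}\right) = -250 - 8 H^{2}$)
$\frac{68792}{L{\left(229 \right)}} = \frac{68792}{-250 - 8 \cdot 229^{2}} = \frac{68792}{-250 - 419528} = \frac{68792}{-419778} = 68792 \left(- \frac{1}{419778}\right) = - \frac{34396}{209889}$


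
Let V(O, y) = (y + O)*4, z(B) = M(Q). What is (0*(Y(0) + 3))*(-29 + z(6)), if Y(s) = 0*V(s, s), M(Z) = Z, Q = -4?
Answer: 0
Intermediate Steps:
z(B) = -4
V(O, y) = 4*O + 4*y (V(O, y) = (O + y)*4 = 4*O + 4*y)
Y(s) = 0 (Y(s) = 0*(4*s + 4*s) = 0*(8*s) = 0)
(0*(Y(0) + 3))*(-29 + z(6)) = (0*(0 + 3))*(-29 - 4) = (0*3)*(-33) = 0*(-33) = 0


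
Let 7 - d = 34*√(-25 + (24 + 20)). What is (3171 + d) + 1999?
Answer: 5177 - 34*√19 ≈ 5028.8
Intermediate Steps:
d = 7 - 34*√19 (d = 7 - 34*√(-25 + (24 + 20)) = 7 - 34*√(-25 + 44) = 7 - 34*√19 ≈ -141.20)
(3171 + d) + 1999 = (3171 + (7 - 34*√19)) + 1999 = (3178 - 34*√19) + 1999 = 5177 - 34*√19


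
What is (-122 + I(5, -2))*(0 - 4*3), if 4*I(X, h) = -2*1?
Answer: 1470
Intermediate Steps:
I(X, h) = -1/2 (I(X, h) = (-2*1)/4 = (1/4)*(-2) = -1/2)
(-122 + I(5, -2))*(0 - 4*3) = (-122 - 1/2)*(0 - 4*3) = -245*(0 - 12)/2 = -245/2*(-12) = 1470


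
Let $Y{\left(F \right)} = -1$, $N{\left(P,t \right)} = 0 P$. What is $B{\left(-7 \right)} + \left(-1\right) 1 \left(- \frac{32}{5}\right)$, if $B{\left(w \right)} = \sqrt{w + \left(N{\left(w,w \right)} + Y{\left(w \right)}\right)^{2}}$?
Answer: $\frac{32}{5} + i \sqrt{6} \approx 6.4 + 2.4495 i$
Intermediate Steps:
$N{\left(P,t \right)} = 0$
$B{\left(w \right)} = \sqrt{1 + w}$ ($B{\left(w \right)} = \sqrt{w + \left(0 - 1\right)^{2}} = \sqrt{w + \left(-1\right)^{2}} = \sqrt{w + 1} = \sqrt{1 + w}$)
$B{\left(-7 \right)} + \left(-1\right) 1 \left(- \frac{32}{5}\right) = \sqrt{1 - 7} + \left(-1\right) 1 \left(- \frac{32}{5}\right) = \sqrt{-6} - \left(-32\right) \frac{1}{5} = i \sqrt{6} - - \frac{32}{5} = i \sqrt{6} + \frac{32}{5} = \frac{32}{5} + i \sqrt{6}$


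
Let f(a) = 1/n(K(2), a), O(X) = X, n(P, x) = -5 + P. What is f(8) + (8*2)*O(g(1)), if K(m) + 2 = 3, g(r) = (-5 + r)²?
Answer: 1023/4 ≈ 255.75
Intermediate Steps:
K(m) = 1 (K(m) = -2 + 3 = 1)
f(a) = -¼ (f(a) = 1/(-5 + 1) = 1/(-4) = -¼)
f(8) + (8*2)*O(g(1)) = -¼ + (8*2)*(-5 + 1)² = -¼ + 16*(-4)² = -¼ + 16*16 = -¼ + 256 = 1023/4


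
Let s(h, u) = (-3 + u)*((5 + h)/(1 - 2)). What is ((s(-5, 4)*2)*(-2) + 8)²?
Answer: 64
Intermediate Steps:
s(h, u) = (-5 - h)*(-3 + u) (s(h, u) = (-3 + u)*((5 + h)/(-1)) = (-3 + u)*((5 + h)*(-1)) = (-3 + u)*(-5 - h) = (-5 - h)*(-3 + u))
((s(-5, 4)*2)*(-2) + 8)² = (((15 - 5*4 + 3*(-5) - 1*(-5)*4)*2)*(-2) + 8)² = (((15 - 20 - 15 + 20)*2)*(-2) + 8)² = ((0*2)*(-2) + 8)² = (0*(-2) + 8)² = (0 + 8)² = 8² = 64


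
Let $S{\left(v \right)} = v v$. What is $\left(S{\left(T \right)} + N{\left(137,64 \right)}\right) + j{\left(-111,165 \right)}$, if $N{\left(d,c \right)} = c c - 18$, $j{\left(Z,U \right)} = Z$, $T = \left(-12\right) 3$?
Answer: $5263$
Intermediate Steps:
$T = -36$
$S{\left(v \right)} = v^{2}$
$N{\left(d,c \right)} = -18 + c^{2}$ ($N{\left(d,c \right)} = c^{2} - 18 = -18 + c^{2}$)
$\left(S{\left(T \right)} + N{\left(137,64 \right)}\right) + j{\left(-111,165 \right)} = \left(\left(-36\right)^{2} - \left(18 - 64^{2}\right)\right) - 111 = \left(1296 + \left(-18 + 4096\right)\right) - 111 = \left(1296 + 4078\right) - 111 = 5374 - 111 = 5263$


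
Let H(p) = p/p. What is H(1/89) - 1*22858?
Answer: -22857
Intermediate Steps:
H(p) = 1
H(1/89) - 1*22858 = 1 - 1*22858 = 1 - 22858 = -22857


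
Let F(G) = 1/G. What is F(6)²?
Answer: 1/36 ≈ 0.027778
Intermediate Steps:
F(6)² = (1/6)² = (⅙)² = 1/36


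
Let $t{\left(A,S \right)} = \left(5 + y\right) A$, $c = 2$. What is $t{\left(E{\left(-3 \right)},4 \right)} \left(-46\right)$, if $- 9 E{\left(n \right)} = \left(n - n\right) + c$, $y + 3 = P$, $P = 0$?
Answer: $\frac{184}{9} \approx 20.444$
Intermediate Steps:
$y = -3$ ($y = -3 + 0 = -3$)
$E{\left(n \right)} = - \frac{2}{9}$ ($E{\left(n \right)} = - \frac{\left(n - n\right) + 2}{9} = - \frac{0 + 2}{9} = \left(- \frac{1}{9}\right) 2 = - \frac{2}{9}$)
$t{\left(A,S \right)} = 2 A$ ($t{\left(A,S \right)} = \left(5 - 3\right) A = 2 A$)
$t{\left(E{\left(-3 \right)},4 \right)} \left(-46\right) = 2 \left(- \frac{2}{9}\right) \left(-46\right) = \left(- \frac{4}{9}\right) \left(-46\right) = \frac{184}{9}$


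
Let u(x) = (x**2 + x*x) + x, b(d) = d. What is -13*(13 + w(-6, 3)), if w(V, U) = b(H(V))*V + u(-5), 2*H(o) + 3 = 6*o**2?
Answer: 7553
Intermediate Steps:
H(o) = -3/2 + 3*o**2 (H(o) = -3/2 + (6*o**2)/2 = -3/2 + 3*o**2)
u(x) = x + 2*x**2 (u(x) = (x**2 + x**2) + x = 2*x**2 + x = x + 2*x**2)
w(V, U) = 45 + V*(-3/2 + 3*V**2) (w(V, U) = (-3/2 + 3*V**2)*V - 5*(1 + 2*(-5)) = V*(-3/2 + 3*V**2) - 5*(1 - 10) = V*(-3/2 + 3*V**2) - 5*(-9) = V*(-3/2 + 3*V**2) + 45 = 45 + V*(-3/2 + 3*V**2))
-13*(13 + w(-6, 3)) = -13*(13 + (45 + 3*(-6)**3 - 3/2*(-6))) = -13*(13 + (45 + 3*(-216) + 9)) = -13*(13 + (45 - 648 + 9)) = -13*(13 - 594) = -13*(-581) = 7553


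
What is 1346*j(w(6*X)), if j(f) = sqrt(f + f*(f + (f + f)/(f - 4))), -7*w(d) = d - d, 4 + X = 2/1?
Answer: 0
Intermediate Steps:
X = -2 (X = -4 + 2/1 = -4 + 2*1 = -4 + 2 = -2)
w(d) = 0 (w(d) = -(d - d)/7 = -1/7*0 = 0)
j(f) = sqrt(f + f*(f + 2*f/(-4 + f))) (j(f) = sqrt(f + f*(f + (2*f)/(-4 + f))) = sqrt(f + f*(f + 2*f/(-4 + f))))
1346*j(w(6*X)) = 1346*sqrt(0*(-4 + 0**2 - 1*0)/(-4 + 0)) = 1346*sqrt(0*(-4 + 0 + 0)/(-4)) = 1346*sqrt(0*(-1/4)*(-4)) = 1346*sqrt(0) = 1346*0 = 0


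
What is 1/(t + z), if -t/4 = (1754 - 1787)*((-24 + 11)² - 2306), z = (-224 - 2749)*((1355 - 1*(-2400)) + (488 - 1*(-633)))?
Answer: -1/14778432 ≈ -6.7666e-8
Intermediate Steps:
z = -14496348 (z = -2973*((1355 + 2400) + (488 + 633)) = -2973*(3755 + 1121) = -2973*4876 = -14496348)
t = -282084 (t = -4*(1754 - 1787)*((-24 + 11)² - 2306) = -(-132)*((-13)² - 2306) = -(-132)*(169 - 2306) = -(-132)*(-2137) = -4*70521 = -282084)
1/(t + z) = 1/(-282084 - 14496348) = 1/(-14778432) = -1/14778432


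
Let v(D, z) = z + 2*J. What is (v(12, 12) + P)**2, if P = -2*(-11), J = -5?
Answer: 576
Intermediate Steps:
P = 22
v(D, z) = -10 + z (v(D, z) = z + 2*(-5) = z - 10 = -10 + z)
(v(12, 12) + P)**2 = ((-10 + 12) + 22)**2 = (2 + 22)**2 = 24**2 = 576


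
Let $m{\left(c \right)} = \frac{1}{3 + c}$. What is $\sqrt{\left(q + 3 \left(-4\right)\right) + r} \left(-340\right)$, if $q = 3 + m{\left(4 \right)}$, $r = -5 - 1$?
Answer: $- \frac{680 i \sqrt{182}}{7} \approx - 1310.5 i$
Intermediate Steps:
$r = -6$ ($r = -5 - 1 = -6$)
$q = \frac{22}{7}$ ($q = 3 + \frac{1}{3 + 4} = 3 + \frac{1}{7} = \frac{22}{7} \approx 3.1429$)
$\sqrt{\left(q + 3 \left(-4\right)\right) + r} \left(-340\right) = \sqrt{\left(\frac{22}{7} + 3 \left(-4\right)\right) - 6} \left(-340\right) = \sqrt{\left(\frac{22}{7} - 12\right) - 6} \left(-340\right) = \sqrt{- \frac{62}{7} - 6} \left(-340\right) = \sqrt{- \frac{104}{7}} \left(-340\right) = \frac{2 i \sqrt{182}}{7} \left(-340\right) = - \frac{680 i \sqrt{182}}{7}$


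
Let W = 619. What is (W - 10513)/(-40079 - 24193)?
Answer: 1649/10712 ≈ 0.15394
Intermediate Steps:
(W - 10513)/(-40079 - 24193) = (619 - 10513)/(-40079 - 24193) = -9894/(-64272) = -9894*(-1/64272) = 1649/10712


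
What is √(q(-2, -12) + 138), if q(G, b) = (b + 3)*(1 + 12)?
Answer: √21 ≈ 4.5826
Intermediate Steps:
q(G, b) = 39 + 13*b (q(G, b) = (3 + b)*13 = 39 + 13*b)
√(q(-2, -12) + 138) = √((39 + 13*(-12)) + 138) = √((39 - 156) + 138) = √(-117 + 138) = √21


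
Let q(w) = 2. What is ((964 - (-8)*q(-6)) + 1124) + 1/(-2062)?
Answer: 4338447/2062 ≈ 2104.0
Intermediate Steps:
((964 - (-8)*q(-6)) + 1124) + 1/(-2062) = ((964 - (-8)*2) + 1124) + 1/(-2062) = ((964 - 1*(-16)) + 1124) - 1/2062 = ((964 + 16) + 1124) - 1/2062 = (980 + 1124) - 1/2062 = 2104 - 1/2062 = 4338447/2062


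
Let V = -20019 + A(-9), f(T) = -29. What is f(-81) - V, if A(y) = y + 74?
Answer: 19925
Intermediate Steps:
A(y) = 74 + y
V = -19954 (V = -20019 + (74 - 9) = -20019 + 65 = -19954)
f(-81) - V = -29 - 1*(-19954) = -29 + 19954 = 19925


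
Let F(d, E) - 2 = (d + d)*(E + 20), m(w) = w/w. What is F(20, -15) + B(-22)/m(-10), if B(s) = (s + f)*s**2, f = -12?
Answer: -16254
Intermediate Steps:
m(w) = 1
F(d, E) = 2 + 2*d*(20 + E) (F(d, E) = 2 + (d + d)*(E + 20) = 2 + (2*d)*(20 + E) = 2 + 2*d*(20 + E))
B(s) = s**2*(-12 + s) (B(s) = (s - 12)*s**2 = (-12 + s)*s**2 = s**2*(-12 + s))
F(20, -15) + B(-22)/m(-10) = (2 + 40*20 + 2*(-15)*20) + ((-22)**2*(-12 - 22))/1 = (2 + 800 - 600) + (484*(-34))*1 = 202 - 16456*1 = 202 - 16456 = -16254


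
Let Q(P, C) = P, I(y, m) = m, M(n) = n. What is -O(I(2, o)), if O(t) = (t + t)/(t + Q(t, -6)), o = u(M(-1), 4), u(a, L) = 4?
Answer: -1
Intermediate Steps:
o = 4
O(t) = 1 (O(t) = (t + t)/(t + t) = (2*t)/((2*t)) = (2*t)*(1/(2*t)) = 1)
-O(I(2, o)) = -1*1 = -1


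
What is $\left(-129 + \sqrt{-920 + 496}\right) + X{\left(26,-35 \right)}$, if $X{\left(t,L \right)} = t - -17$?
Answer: $-86 + 2 i \sqrt{106} \approx -86.0 + 20.591 i$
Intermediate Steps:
$X{\left(t,L \right)} = 17 + t$ ($X{\left(t,L \right)} = t + 17 = 17 + t$)
$\left(-129 + \sqrt{-920 + 496}\right) + X{\left(26,-35 \right)} = \left(-129 + \sqrt{-920 + 496}\right) + \left(17 + 26\right) = \left(-129 + \sqrt{-424}\right) + 43 = \left(-129 + 2 i \sqrt{106}\right) + 43 = -86 + 2 i \sqrt{106}$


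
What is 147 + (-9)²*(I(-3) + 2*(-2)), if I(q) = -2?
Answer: -339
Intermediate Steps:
147 + (-9)²*(I(-3) + 2*(-2)) = 147 + (-9)²*(-2 + 2*(-2)) = 147 + 81*(-2 - 4) = 147 + 81*(-6) = 147 - 486 = -339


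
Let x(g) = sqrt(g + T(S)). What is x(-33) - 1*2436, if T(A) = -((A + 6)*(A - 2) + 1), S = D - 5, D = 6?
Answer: -2436 + 3*I*sqrt(3) ≈ -2436.0 + 5.1962*I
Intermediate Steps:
S = 1 (S = 6 - 5 = 1)
T(A) = -1 - (-2 + A)*(6 + A) (T(A) = -((6 + A)*(-2 + A) + 1) = -((-2 + A)*(6 + A) + 1) = -(1 + (-2 + A)*(6 + A)) = -1 - (-2 + A)*(6 + A))
x(g) = sqrt(6 + g) (x(g) = sqrt(g + (11 - 1*1**2 - 4*1)) = sqrt(g + (11 - 1*1 - 4)) = sqrt(g + (11 - 1 - 4)) = sqrt(g + 6) = sqrt(6 + g))
x(-33) - 1*2436 = sqrt(6 - 33) - 1*2436 = sqrt(-27) - 2436 = 3*I*sqrt(3) - 2436 = -2436 + 3*I*sqrt(3)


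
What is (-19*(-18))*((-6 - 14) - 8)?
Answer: -9576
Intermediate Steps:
(-19*(-18))*((-6 - 14) - 8) = 342*(-20 - 8) = 342*(-28) = -9576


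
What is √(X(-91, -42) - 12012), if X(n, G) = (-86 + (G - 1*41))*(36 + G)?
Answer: 3*I*√1222 ≈ 104.87*I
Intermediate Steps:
X(n, G) = (-127 + G)*(36 + G) (X(n, G) = (-86 + (G - 41))*(36 + G) = (-86 + (-41 + G))*(36 + G) = (-127 + G)*(36 + G))
√(X(-91, -42) - 12012) = √((-4572 + (-42)² - 91*(-42)) - 12012) = √((-4572 + 1764 + 3822) - 12012) = √(1014 - 12012) = √(-10998) = 3*I*√1222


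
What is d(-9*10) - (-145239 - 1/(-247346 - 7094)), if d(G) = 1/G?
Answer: 332591474987/2289960 ≈ 1.4524e+5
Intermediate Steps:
d(-9*10) - (-145239 - 1/(-247346 - 7094)) = 1/(-9*10) - (-145239 - 1/(-247346 - 7094)) = 1/(-90) - (-145239 - 1/(-254440)) = -1/90 - (-145239 - 1*(-1/254440)) = -1/90 - (-145239 + 1/254440) = -1/90 - 1*(-36954611159/254440) = -1/90 + 36954611159/254440 = 332591474987/2289960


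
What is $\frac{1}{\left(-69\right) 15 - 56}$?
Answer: $- \frac{1}{1091} \approx -0.00091659$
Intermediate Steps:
$\frac{1}{\left(-69\right) 15 - 56} = \frac{1}{-1035 - 56} = \frac{1}{-1091} = - \frac{1}{1091}$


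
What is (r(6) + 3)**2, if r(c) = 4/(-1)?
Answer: 1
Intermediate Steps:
r(c) = -4 (r(c) = 4*(-1) = -4)
(r(6) + 3)**2 = (-4 + 3)**2 = (-1)**2 = 1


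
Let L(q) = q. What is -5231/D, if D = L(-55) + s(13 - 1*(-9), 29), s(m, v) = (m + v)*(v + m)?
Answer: -5231/2546 ≈ -2.0546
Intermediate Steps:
s(m, v) = (m + v)**2 (s(m, v) = (m + v)*(m + v) = (m + v)**2)
D = 2546 (D = -55 + ((13 - 1*(-9)) + 29)**2 = -55 + ((13 + 9) + 29)**2 = -55 + (22 + 29)**2 = -55 + 51**2 = -55 + 2601 = 2546)
-5231/D = -5231/2546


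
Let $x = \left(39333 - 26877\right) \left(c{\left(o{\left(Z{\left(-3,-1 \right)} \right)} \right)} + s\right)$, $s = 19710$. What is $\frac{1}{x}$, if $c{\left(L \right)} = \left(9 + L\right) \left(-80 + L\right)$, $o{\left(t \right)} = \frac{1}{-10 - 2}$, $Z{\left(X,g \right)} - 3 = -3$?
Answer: $\frac{2}{473226449} \approx 4.2263 \cdot 10^{-9}$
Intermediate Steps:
$Z{\left(X,g \right)} = 0$ ($Z{\left(X,g \right)} = 3 - 3 = 0$)
$o{\left(t \right)} = - \frac{1}{12}$ ($o{\left(t \right)} = \frac{1}{-12} = - \frac{1}{12}$)
$c{\left(L \right)} = \left(-80 + L\right) \left(9 + L\right)$
$x = \frac{473226449}{2}$ ($x = \left(39333 - 26877\right) \left(\left(-720 + \left(- \frac{1}{12}\right)^{2} - - \frac{71}{12}\right) + 19710\right) = 12456 \left(\left(-720 + \frac{1}{144} + \frac{71}{12}\right) + 19710\right) = 12456 \left(- \frac{102827}{144} + 19710\right) = 12456 \cdot \frac{2735413}{144} = \frac{473226449}{2} \approx 2.3661 \cdot 10^{8}$)
$\frac{1}{x} = \frac{1}{\frac{473226449}{2}} = \frac{2}{473226449}$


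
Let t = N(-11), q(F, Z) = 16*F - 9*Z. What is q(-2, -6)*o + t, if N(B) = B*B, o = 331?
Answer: 7403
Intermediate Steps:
q(F, Z) = -9*Z + 16*F
N(B) = B**2
t = 121 (t = (-11)**2 = 121)
q(-2, -6)*o + t = (-9*(-6) + 16*(-2))*331 + 121 = (54 - 32)*331 + 121 = 22*331 + 121 = 7282 + 121 = 7403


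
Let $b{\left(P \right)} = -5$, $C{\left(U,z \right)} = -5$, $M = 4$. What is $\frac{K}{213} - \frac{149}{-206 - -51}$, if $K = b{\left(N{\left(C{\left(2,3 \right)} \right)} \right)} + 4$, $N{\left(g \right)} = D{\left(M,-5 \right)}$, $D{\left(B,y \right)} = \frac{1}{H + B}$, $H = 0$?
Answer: $\frac{31582}{33015} \approx 0.9566$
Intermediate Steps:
$D{\left(B,y \right)} = \frac{1}{B}$ ($D{\left(B,y \right)} = \frac{1}{0 + B} = \frac{1}{B}$)
$N{\left(g \right)} = \frac{1}{4}$
$K = -1$ ($K = -5 + 4 = -1$)
$\frac{K}{213} - \frac{149}{-206 - -51} = - \frac{1}{213} - \frac{149}{-206 - -51} = \left(-1\right) \frac{1}{213} - \frac{149}{-206 + 51} = - \frac{1}{213} - \frac{149}{-155} = - \frac{1}{213} - - \frac{149}{155} = - \frac{1}{213} + \frac{149}{155} = \frac{31582}{33015}$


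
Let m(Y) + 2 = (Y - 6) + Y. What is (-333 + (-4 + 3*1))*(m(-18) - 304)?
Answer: 116232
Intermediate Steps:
m(Y) = -8 + 2*Y (m(Y) = -2 + ((Y - 6) + Y) = -2 + ((-6 + Y) + Y) = -2 + (-6 + 2*Y) = -8 + 2*Y)
(-333 + (-4 + 3*1))*(m(-18) - 304) = (-333 + (-4 + 3*1))*((-8 + 2*(-18)) - 304) = (-333 + (-4 + 3))*((-8 - 36) - 304) = (-333 - 1)*(-44 - 304) = -334*(-348) = 116232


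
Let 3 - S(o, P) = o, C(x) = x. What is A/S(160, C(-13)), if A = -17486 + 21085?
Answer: -3599/157 ≈ -22.924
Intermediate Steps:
A = 3599
S(o, P) = 3 - o
A/S(160, C(-13)) = 3599/(3 - 1*160) = 3599/(3 - 160) = 3599/(-157) = 3599*(-1/157) = -3599/157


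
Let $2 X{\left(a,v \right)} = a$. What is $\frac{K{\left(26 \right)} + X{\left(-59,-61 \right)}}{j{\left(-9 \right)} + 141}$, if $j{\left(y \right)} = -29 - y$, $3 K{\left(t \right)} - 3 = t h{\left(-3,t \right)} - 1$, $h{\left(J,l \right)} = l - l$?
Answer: $- \frac{173}{726} \approx -0.23829$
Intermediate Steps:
$h{\left(J,l \right)} = 0$
$X{\left(a,v \right)} = \frac{a}{2}$
$K{\left(t \right)} = \frac{2}{3}$ ($K{\left(t \right)} = 1 + \frac{t 0 - 1}{3} = 1 + \frac{0 - 1}{3} = 1 + \frac{1}{3} \left(-1\right) = 1 - \frac{1}{3} = \frac{2}{3}$)
$\frac{K{\left(26 \right)} + X{\left(-59,-61 \right)}}{j{\left(-9 \right)} + 141} = \frac{\frac{2}{3} + \frac{1}{2} \left(-59\right)}{\left(-29 - -9\right) + 141} = \frac{\frac{2}{3} - \frac{59}{2}}{\left(-29 + 9\right) + 141} = - \frac{173}{6 \left(-20 + 141\right)} = - \frac{173}{6 \cdot 121} = \left(- \frac{173}{6}\right) \frac{1}{121} = - \frac{173}{726}$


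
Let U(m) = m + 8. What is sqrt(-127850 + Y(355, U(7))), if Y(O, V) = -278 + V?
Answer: I*sqrt(128113) ≈ 357.93*I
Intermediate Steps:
U(m) = 8 + m
sqrt(-127850 + Y(355, U(7))) = sqrt(-127850 + (-278 + (8 + 7))) = sqrt(-127850 + (-278 + 15)) = sqrt(-127850 - 263) = sqrt(-128113) = I*sqrt(128113)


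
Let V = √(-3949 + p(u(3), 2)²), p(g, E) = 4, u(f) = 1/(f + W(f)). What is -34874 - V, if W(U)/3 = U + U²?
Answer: -34874 - 3*I*√437 ≈ -34874.0 - 62.714*I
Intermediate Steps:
W(U) = 3*U + 3*U² (W(U) = 3*(U + U²) = 3*U + 3*U²)
u(f) = 1/(f + 3*f*(1 + f))
V = 3*I*√437 (V = √(-3949 + 4²) = √(-3949 + 16) = √(-3933) = 3*I*√437 ≈ 62.714*I)
-34874 - V = -34874 - 3*I*√437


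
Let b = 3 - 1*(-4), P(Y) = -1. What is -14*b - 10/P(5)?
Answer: -88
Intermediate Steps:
b = 7 (b = 3 + 4 = 7)
-14*b - 10/P(5) = -14*7 - 10/(-1) = -98 - 10*(-1) = -98 + 10 = -88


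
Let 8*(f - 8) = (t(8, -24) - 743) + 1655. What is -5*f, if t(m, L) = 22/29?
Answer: -70815/116 ≈ -610.47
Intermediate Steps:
t(m, L) = 22/29 (t(m, L) = 22*(1/29) = 22/29)
f = 14163/116 (f = 8 + ((22/29 - 743) + 1655)/8 = 8 + (-21525/29 + 1655)/8 = 8 + (⅛)*(26470/29) = 8 + 13235/116 = 14163/116 ≈ 122.09)
-5*f = -5*14163/116 = -70815/116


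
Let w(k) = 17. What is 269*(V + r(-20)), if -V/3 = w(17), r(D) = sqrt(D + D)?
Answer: -13719 + 538*I*sqrt(10) ≈ -13719.0 + 1701.3*I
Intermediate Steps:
r(D) = sqrt(2)*sqrt(D) (r(D) = sqrt(2*D) = sqrt(2)*sqrt(D))
V = -51 (V = -3*17 = -51)
269*(V + r(-20)) = 269*(-51 + sqrt(2)*sqrt(-20)) = 269*(-51 + sqrt(2)*(2*I*sqrt(5))) = 269*(-51 + 2*I*sqrt(10)) = -13719 + 538*I*sqrt(10)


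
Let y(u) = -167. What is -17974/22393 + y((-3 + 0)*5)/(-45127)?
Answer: -807373067/1010528911 ≈ -0.79896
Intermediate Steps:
-17974/22393 + y((-3 + 0)*5)/(-45127) = -17974/22393 - 167/(-45127) = -17974*1/22393 - 167*(-1/45127) = -17974/22393 + 167/45127 = -807373067/1010528911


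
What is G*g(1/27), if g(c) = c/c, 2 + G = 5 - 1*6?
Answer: -3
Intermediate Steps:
G = -3 (G = -2 + (5 - 1*6) = -2 + (5 - 6) = -2 - 1 = -3)
g(c) = 1
G*g(1/27) = -3*1 = -3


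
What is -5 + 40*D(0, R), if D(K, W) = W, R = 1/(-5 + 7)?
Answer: 15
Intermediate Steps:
R = ½ (R = 1/2 = ½ ≈ 0.50000)
-5 + 40*D(0, R) = -5 + 40*(½) = -5 + 20 = 15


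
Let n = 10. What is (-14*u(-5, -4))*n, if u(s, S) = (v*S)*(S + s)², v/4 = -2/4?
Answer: -90720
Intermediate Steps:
v = -2 (v = 4*(-2/4) = 4*(-2*¼) = 4*(-½) = -2)
u(s, S) = -2*S*(S + s)² (u(s, S) = (-2*S)*(S + s)² = -2*S*(S + s)²)
(-14*u(-5, -4))*n = -(-28)*(-4)*(-4 - 5)²*10 = -(-28)*(-4)*(-9)²*10 = -(-28)*(-4)*81*10 = -14*648*10 = -9072*10 = -90720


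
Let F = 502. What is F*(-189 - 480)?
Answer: -335838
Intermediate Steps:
F*(-189 - 480) = 502*(-189 - 480) = 502*(-669) = -335838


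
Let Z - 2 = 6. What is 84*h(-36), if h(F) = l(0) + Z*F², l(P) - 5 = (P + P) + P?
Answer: 871332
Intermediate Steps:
Z = 8 (Z = 2 + 6 = 8)
l(P) = 5 + 3*P (l(P) = 5 + ((P + P) + P) = 5 + (2*P + P) = 5 + 3*P)
h(F) = 5 + 8*F² (h(F) = (5 + 3*0) + 8*F² = (5 + 0) + 8*F² = 5 + 8*F²)
84*h(-36) = 84*(5 + 8*(-36)²) = 84*(5 + 8*1296) = 84*(5 + 10368) = 84*10373 = 871332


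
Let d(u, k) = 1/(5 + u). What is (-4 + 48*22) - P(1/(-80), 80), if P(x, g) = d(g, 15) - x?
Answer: 1430687/1360 ≈ 1052.0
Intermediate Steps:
P(x, g) = 1/(5 + g) - x
(-4 + 48*22) - P(1/(-80), 80) = (-4 + 48*22) - (1 - 1*(5 + 80)/(-80))/(5 + 80) = (-4 + 1056) - (1 - 1*(-1/80)*85)/85 = 1052 - (1 + 17/16)/85 = 1052 - 33/(85*16) = 1052 - 1*33/1360 = 1052 - 33/1360 = 1430687/1360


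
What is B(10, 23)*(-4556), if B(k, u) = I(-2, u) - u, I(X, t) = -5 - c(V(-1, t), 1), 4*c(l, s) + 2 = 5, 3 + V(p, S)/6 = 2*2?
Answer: 130985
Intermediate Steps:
V(p, S) = 6 (V(p, S) = -18 + 6*(2*2) = -18 + 6*4 = -18 + 24 = 6)
c(l, s) = 3/4 (c(l, s) = -1/2 + (1/4)*5 = -1/2 + 5/4 = 3/4)
I(X, t) = -23/4 (I(X, t) = -5 - 1*3/4 = -5 - 3/4 = -23/4)
B(k, u) = -23/4 - u
B(10, 23)*(-4556) = (-23/4 - 1*23)*(-4556) = (-23/4 - 23)*(-4556) = -115/4*(-4556) = 130985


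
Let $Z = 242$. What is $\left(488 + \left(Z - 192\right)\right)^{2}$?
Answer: $289444$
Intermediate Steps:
$\left(488 + \left(Z - 192\right)\right)^{2} = \left(488 + \left(242 - 192\right)\right)^{2} = \left(488 + 50\right)^{2} = 538^{2} = 289444$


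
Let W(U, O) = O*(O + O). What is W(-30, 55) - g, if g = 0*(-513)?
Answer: 6050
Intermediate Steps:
W(U, O) = 2*O**2 (W(U, O) = O*(2*O) = 2*O**2)
g = 0
W(-30, 55) - g = 2*55**2 - 1*0 = 2*3025 + 0 = 6050 + 0 = 6050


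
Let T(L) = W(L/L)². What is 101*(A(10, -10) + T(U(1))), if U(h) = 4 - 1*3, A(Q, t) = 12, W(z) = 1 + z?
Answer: 1616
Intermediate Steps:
U(h) = 1 (U(h) = 4 - 3 = 1)
T(L) = 4 (T(L) = (1 + L/L)² = (1 + 1)² = 2² = 4)
101*(A(10, -10) + T(U(1))) = 101*(12 + 4) = 101*16 = 1616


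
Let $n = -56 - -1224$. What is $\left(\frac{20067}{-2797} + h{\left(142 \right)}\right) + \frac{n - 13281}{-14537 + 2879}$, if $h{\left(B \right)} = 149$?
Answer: $\frac{4658445449}{32607426} \approx 142.86$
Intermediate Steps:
$n = 1168$ ($n = -56 + 1224 = 1168$)
$\left(\frac{20067}{-2797} + h{\left(142 \right)}\right) + \frac{n - 13281}{-14537 + 2879} = \left(\frac{20067}{-2797} + 149\right) + \frac{1168 - 13281}{-14537 + 2879} = \left(20067 \left(- \frac{1}{2797}\right) + 149\right) - \frac{12113}{-11658} = \left(- \frac{20067}{2797} + 149\right) - - \frac{12113}{11658} = \frac{396686}{2797} + \frac{12113}{11658} = \frac{4658445449}{32607426}$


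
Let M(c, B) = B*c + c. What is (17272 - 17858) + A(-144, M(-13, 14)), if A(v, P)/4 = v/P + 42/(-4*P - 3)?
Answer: -1401706/2405 ≈ -582.83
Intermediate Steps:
M(c, B) = c + B*c
A(v, P) = 168/(-3 - 4*P) + 4*v/P (A(v, P) = 4*(v/P + 42/(-4*P - 3)) = 4*(v/P + 42/(-3 - 4*P)) = 4*(42/(-3 - 4*P) + v/P) = 168/(-3 - 4*P) + 4*v/P)
(17272 - 17858) + A(-144, M(-13, 14)) = (17272 - 17858) + 4*(-(-546)*(1 + 14) + 3*(-144) + 4*(-13*(1 + 14))*(-144))/(((-13*(1 + 14)))*(3 + 4*(-13*(1 + 14)))) = -586 + 4*(-(-546)*15 - 432 + 4*(-13*15)*(-144))/(((-13*15))*(3 + 4*(-13*15))) = -586 + 4*(-42*(-195) - 432 + 4*(-195)*(-144))/(-195*(3 + 4*(-195))) = -586 + 4*(-1/195)*(8190 - 432 + 112320)/(3 - 780) = -586 + 4*(-1/195)*120078/(-777) = -586 + 4*(-1/195)*(-1/777)*120078 = -586 + 7624/2405 = -1401706/2405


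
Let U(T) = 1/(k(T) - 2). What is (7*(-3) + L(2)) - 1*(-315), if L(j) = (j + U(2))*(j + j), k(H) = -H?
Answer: 301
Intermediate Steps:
U(T) = 1/(-2 - T) (U(T) = 1/(-T - 2) = 1/(-2 - T))
L(j) = 2*j*(-¼ + j) (L(j) = (j - 1/(2 + 2))*(j + j) = (j - 1/4)*(2*j) = (j - 1*¼)*(2*j) = (j - ¼)*(2*j) = (-¼ + j)*(2*j) = 2*j*(-¼ + j))
(7*(-3) + L(2)) - 1*(-315) = (7*(-3) + (½)*2*(-1 + 4*2)) - 1*(-315) = (-21 + (½)*2*(-1 + 8)) + 315 = (-21 + (½)*2*7) + 315 = (-21 + 7) + 315 = -14 + 315 = 301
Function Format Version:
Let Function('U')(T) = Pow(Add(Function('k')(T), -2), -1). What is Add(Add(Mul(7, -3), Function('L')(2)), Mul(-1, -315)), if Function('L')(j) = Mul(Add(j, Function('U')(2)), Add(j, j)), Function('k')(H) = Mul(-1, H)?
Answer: 301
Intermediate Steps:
Function('U')(T) = Pow(Add(-2, Mul(-1, T)), -1) (Function('U')(T) = Pow(Add(Mul(-1, T), -2), -1) = Pow(Add(-2, Mul(-1, T)), -1))
Function('L')(j) = Mul(2, j, Add(Rational(-1, 4), j)) (Function('L')(j) = Mul(Add(j, Mul(-1, Pow(Add(2, 2), -1))), Add(j, j)) = Mul(Add(j, Mul(-1, Pow(4, -1))), Mul(2, j)) = Mul(Add(j, Mul(-1, Rational(1, 4))), Mul(2, j)) = Mul(Add(j, Rational(-1, 4)), Mul(2, j)) = Mul(Add(Rational(-1, 4), j), Mul(2, j)) = Mul(2, j, Add(Rational(-1, 4), j)))
Add(Add(Mul(7, -3), Function('L')(2)), Mul(-1, -315)) = Add(Add(Mul(7, -3), Mul(Rational(1, 2), 2, Add(-1, Mul(4, 2)))), Mul(-1, -315)) = Add(Add(-21, Mul(Rational(1, 2), 2, Add(-1, 8))), 315) = Add(Add(-21, Mul(Rational(1, 2), 2, 7)), 315) = Add(Add(-21, 7), 315) = Add(-14, 315) = 301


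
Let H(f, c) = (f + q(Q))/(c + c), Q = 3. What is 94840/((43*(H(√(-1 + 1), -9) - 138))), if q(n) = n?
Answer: -569040/35647 ≈ -15.963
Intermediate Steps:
H(f, c) = (3 + f)/(2*c) (H(f, c) = (f + 3)/(c + c) = (3 + f)/((2*c)) = (3 + f)*(1/(2*c)) = (3 + f)/(2*c))
94840/((43*(H(√(-1 + 1), -9) - 138))) = 94840/((43*((½)*(3 + √(-1 + 1))/(-9) - 138))) = 94840/((43*((½)*(-⅑)*(3 + √0) - 138))) = 94840/((43*((½)*(-⅑)*(3 + 0) - 138))) = 94840/((43*((½)*(-⅑)*3 - 138))) = 94840/((43*(-⅙ - 138))) = 94840/((43*(-829/6))) = 94840/(-35647/6) = 94840*(-6/35647) = -569040/35647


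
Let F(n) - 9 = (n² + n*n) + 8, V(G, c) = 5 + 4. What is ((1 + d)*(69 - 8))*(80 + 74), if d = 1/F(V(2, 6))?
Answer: 1690920/179 ≈ 9446.5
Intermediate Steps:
V(G, c) = 9
F(n) = 17 + 2*n² (F(n) = 9 + ((n² + n*n) + 8) = 9 + ((n² + n²) + 8) = 9 + (2*n² + 8) = 9 + (8 + 2*n²) = 17 + 2*n²)
d = 1/179 (d = 1/(17 + 2*9²) = 1/(17 + 2*81) = 1/(17 + 162) = 1/179 ≈ 0.0055866)
((1 + d)*(69 - 8))*(80 + 74) = ((1 + 1/179)*(69 - 8))*(80 + 74) = ((180/179)*61)*154 = (10980/179)*154 = 1690920/179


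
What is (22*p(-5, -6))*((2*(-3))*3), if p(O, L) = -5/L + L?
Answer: 2046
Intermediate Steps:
p(O, L) = L - 5/L
(22*p(-5, -6))*((2*(-3))*3) = (22*(-6 - 5/(-6)))*((2*(-3))*3) = (22*(-6 - 5*(-⅙)))*(-6*3) = (22*(-6 + ⅚))*(-18) = (22*(-31/6))*(-18) = -341/3*(-18) = 2046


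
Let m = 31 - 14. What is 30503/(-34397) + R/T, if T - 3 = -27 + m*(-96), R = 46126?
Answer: -1261255/43884 ≈ -28.741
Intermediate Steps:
m = 17
T = -1656 (T = 3 + (-27 + 17*(-96)) = 3 + (-27 - 1632) = 3 - 1659 = -1656)
30503/(-34397) + R/T = 30503/(-34397) + 46126/(-1656) = 30503*(-1/34397) + 46126*(-1/1656) = -47/53 - 23063/828 = -1261255/43884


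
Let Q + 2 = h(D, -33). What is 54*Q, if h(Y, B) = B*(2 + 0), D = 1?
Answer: -3672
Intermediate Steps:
h(Y, B) = 2*B (h(Y, B) = B*2 = 2*B)
Q = -68 (Q = -2 + 2*(-33) = -2 - 66 = -68)
54*Q = 54*(-68) = -3672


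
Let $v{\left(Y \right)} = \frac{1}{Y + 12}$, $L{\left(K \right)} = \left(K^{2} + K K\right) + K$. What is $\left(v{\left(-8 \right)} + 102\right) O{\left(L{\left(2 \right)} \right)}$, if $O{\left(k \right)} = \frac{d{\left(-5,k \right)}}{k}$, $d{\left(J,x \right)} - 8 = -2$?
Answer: $\frac{1227}{20} \approx 61.35$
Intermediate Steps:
$d{\left(J,x \right)} = 6$ ($d{\left(J,x \right)} = 8 - 2 = 6$)
$L{\left(K \right)} = K + 2 K^{2}$ ($L{\left(K \right)} = \left(K^{2} + K^{2}\right) + K = 2 K^{2} + K = K + 2 K^{2}$)
$v{\left(Y \right)} = \frac{1}{12 + Y}$
$O{\left(k \right)} = \frac{6}{k}$
$\left(v{\left(-8 \right)} + 102\right) O{\left(L{\left(2 \right)} \right)} = \left(\frac{1}{12 - 8} + 102\right) \frac{6}{2 \left(1 + 2 \cdot 2\right)} = \left(\frac{1}{4} + 102\right) \frac{6}{2 \left(1 + 4\right)} = \left(\frac{1}{4} + 102\right) \frac{6}{2 \cdot 5} = \frac{409 \cdot \frac{6}{10}}{4} = \frac{409 \cdot 6 \cdot \frac{1}{10}}{4} = \frac{409}{4} \cdot \frac{3}{5} = \frac{1227}{20}$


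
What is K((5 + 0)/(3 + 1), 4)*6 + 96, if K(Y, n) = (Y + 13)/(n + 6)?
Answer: 2091/20 ≈ 104.55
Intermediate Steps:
K(Y, n) = (13 + Y)/(6 + n)
K((5 + 0)/(3 + 1), 4)*6 + 96 = ((13 + (5 + 0)/(3 + 1))/(6 + 4))*6 + 96 = ((13 + 5/4)/10)*6 + 96 = ((1/10)*(57/4))*6 + 96 = (57/40)*6 + 96 = 171/20 + 96 = 2091/20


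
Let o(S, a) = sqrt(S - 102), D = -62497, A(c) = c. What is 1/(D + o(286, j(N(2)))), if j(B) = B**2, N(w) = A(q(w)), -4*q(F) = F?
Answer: -62497/3905874825 - 2*sqrt(46)/3905874825 ≈ -1.6004e-5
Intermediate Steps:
q(F) = -F/4
N(w) = -w/4
o(S, a) = sqrt(-102 + S)
1/(D + o(286, j(N(2)))) = 1/(-62497 + sqrt(-102 + 286)) = 1/(-62497 + sqrt(184)) = 1/(-62497 + 2*sqrt(46))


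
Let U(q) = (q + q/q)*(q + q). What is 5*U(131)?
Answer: 172920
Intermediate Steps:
U(q) = 2*q*(1 + q) (U(q) = (q + 1)*(2*q) = (1 + q)*(2*q) = 2*q*(1 + q))
5*U(131) = 5*(2*131*(1 + 131)) = 5*(2*131*132) = 5*34584 = 172920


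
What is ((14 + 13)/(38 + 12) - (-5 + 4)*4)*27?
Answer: 6129/50 ≈ 122.58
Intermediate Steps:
((14 + 13)/(38 + 12) - (-5 + 4)*4)*27 = (27/50 - (-1)*4)*27 = (27*(1/50) - 1*(-4))*27 = (27/50 + 4)*27 = (227/50)*27 = 6129/50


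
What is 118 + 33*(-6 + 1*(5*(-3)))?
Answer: -575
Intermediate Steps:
118 + 33*(-6 + 1*(5*(-3))) = 118 + 33*(-6 + 1*(-15)) = 118 + 33*(-6 - 15) = 118 + 33*(-21) = 118 - 693 = -575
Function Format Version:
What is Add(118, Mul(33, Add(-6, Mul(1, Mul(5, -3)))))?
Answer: -575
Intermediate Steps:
Add(118, Mul(33, Add(-6, Mul(1, Mul(5, -3))))) = Add(118, Mul(33, Add(-6, Mul(1, -15)))) = Add(118, Mul(33, Add(-6, -15))) = Add(118, Mul(33, -21)) = Add(118, -693) = -575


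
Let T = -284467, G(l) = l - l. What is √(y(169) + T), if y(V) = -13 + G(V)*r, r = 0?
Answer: 8*I*√4445 ≈ 533.37*I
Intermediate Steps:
G(l) = 0
y(V) = -13 (y(V) = -13 + 0*0 = -13 + 0 = -13)
√(y(169) + T) = √(-13 - 284467) = √(-284480) = 8*I*√4445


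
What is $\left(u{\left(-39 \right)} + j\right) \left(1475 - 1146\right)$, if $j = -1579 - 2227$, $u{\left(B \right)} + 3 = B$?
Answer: $-1265992$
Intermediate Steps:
$u{\left(B \right)} = -3 + B$
$j = -3806$
$\left(u{\left(-39 \right)} + j\right) \left(1475 - 1146\right) = \left(\left(-3 - 39\right) - 3806\right) \left(1475 - 1146\right) = \left(-42 - 3806\right) 329 = \left(-3848\right) 329 = -1265992$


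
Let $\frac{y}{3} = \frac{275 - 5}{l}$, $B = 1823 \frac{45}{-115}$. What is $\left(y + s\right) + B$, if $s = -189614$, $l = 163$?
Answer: $- \frac{713518597}{3749} \approx -1.9032 \cdot 10^{5}$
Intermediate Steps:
$B = - \frac{16407}{23}$ ($B = 1823 \cdot 45 \left(- \frac{1}{115}\right) = 1823 \left(- \frac{9}{23}\right) = - \frac{16407}{23} \approx -713.35$)
$y = \frac{810}{163}$ ($y = 3 \frac{275 - 5}{163} = 3 \cdot \frac{1}{163} \cdot 270 = 3 \cdot \frac{270}{163} = \frac{810}{163} \approx 4.9693$)
$\left(y + s\right) + B = \left(\frac{810}{163} - 189614\right) - \frac{16407}{23} = - \frac{30906272}{163} - \frac{16407}{23} = - \frac{713518597}{3749}$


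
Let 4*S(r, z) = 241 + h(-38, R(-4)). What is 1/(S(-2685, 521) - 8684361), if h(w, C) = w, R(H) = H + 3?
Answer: -4/34737241 ≈ -1.1515e-7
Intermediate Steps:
R(H) = 3 + H
S(r, z) = 203/4 (S(r, z) = (241 - 38)/4 = (¼)*203 = 203/4)
1/(S(-2685, 521) - 8684361) = 1/(203/4 - 8684361) = 1/(-34737241/4) = -4/34737241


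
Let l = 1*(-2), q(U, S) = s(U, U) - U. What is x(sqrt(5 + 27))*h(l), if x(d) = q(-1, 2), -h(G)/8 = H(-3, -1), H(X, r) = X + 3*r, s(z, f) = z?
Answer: 0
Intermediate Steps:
q(U, S) = 0 (q(U, S) = U - U = 0)
l = -2
h(G) = 48 (h(G) = -8*(-3 + 3*(-1)) = -8*(-3 - 3) = -8*(-6) = 48)
x(d) = 0
x(sqrt(5 + 27))*h(l) = 0*48 = 0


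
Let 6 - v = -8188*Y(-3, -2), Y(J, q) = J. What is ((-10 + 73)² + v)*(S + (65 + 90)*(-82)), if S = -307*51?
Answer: 584048163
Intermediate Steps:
S = -15657
v = -24558 (v = 6 - (-8188)*(-3) = 6 - 1*24564 = 6 - 24564 = -24558)
((-10 + 73)² + v)*(S + (65 + 90)*(-82)) = ((-10 + 73)² - 24558)*(-15657 + (65 + 90)*(-82)) = (63² - 24558)*(-15657 + 155*(-82)) = (3969 - 24558)*(-15657 - 12710) = -20589*(-28367) = 584048163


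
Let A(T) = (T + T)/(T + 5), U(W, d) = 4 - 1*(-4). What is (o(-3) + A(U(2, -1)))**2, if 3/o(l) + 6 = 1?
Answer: 1681/4225 ≈ 0.39787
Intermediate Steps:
o(l) = -3/5 (o(l) = 3/(-6 + 1) = 3/(-5) = 3*(-1/5) = -3/5)
U(W, d) = 8 (U(W, d) = 4 + 4 = 8)
A(T) = 2*T/(5 + T) (A(T) = (2*T)/(5 + T) = 2*T/(5 + T))
(o(-3) + A(U(2, -1)))**2 = (-3/5 + 2*8/(5 + 8))**2 = (-3/5 + 2*8/13)**2 = (-3/5 + 2*8*(1/13))**2 = (-3/5 + 16/13)**2 = (41/65)**2 = 1681/4225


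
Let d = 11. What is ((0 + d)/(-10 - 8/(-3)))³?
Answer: -27/8 ≈ -3.3750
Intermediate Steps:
((0 + d)/(-10 - 8/(-3)))³ = ((0 + 11)/(-10 - 8/(-3)))³ = (11/(-10 - 8*(-⅓)))³ = (11/(-10 + 8/3))³ = (11/(-22/3))³ = (11*(-3/22))³ = (-3/2)³ = -27/8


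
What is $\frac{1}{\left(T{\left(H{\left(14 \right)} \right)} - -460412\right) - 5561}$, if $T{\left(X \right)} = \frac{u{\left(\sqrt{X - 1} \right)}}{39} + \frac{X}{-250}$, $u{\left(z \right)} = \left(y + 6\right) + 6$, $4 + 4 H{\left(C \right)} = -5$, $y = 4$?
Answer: $\frac{39000}{17739205351} \approx 2.1985 \cdot 10^{-6}$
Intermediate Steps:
$H{\left(C \right)} = - \frac{9}{4}$ ($H{\left(C \right)} = -1 + \frac{1}{4} \left(-5\right) = -1 - \frac{5}{4} = - \frac{9}{4}$)
$u{\left(z \right)} = 16$ ($u{\left(z \right)} = \left(4 + 6\right) + 6 = 10 + 6 = 16$)
$T{\left(X \right)} = \frac{16}{39} - \frac{X}{250}$ ($T{\left(X \right)} = \frac{16}{39} + \frac{X}{-250} = 16 \cdot \frac{1}{39} + X \left(- \frac{1}{250}\right) = \frac{16}{39} - \frac{X}{250}$)
$\frac{1}{\left(T{\left(H{\left(14 \right)} \right)} - -460412\right) - 5561} = \frac{1}{\left(\left(\frac{16}{39} - - \frac{9}{1000}\right) - -460412\right) - 5561} = \frac{1}{\left(\left(\frac{16}{39} + \frac{9}{1000}\right) + 460412\right) - 5561} = \frac{1}{\left(\frac{16351}{39000} + 460412\right) - 5561} = \frac{1}{\frac{17956084351}{39000} - 5561} = \frac{1}{\frac{17739205351}{39000}} = \frac{39000}{17739205351}$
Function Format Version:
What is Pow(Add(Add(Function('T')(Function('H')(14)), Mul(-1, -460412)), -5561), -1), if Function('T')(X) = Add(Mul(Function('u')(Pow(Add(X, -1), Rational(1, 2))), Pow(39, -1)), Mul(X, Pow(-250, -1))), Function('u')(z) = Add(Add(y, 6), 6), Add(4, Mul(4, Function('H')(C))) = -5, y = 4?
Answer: Rational(39000, 17739205351) ≈ 2.1985e-6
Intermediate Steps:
Function('H')(C) = Rational(-9, 4) (Function('H')(C) = Add(-1, Mul(Rational(1, 4), -5)) = Add(-1, Rational(-5, 4)) = Rational(-9, 4))
Function('u')(z) = 16 (Function('u')(z) = Add(Add(4, 6), 6) = Add(10, 6) = 16)
Function('T')(X) = Add(Rational(16, 39), Mul(Rational(-1, 250), X)) (Function('T')(X) = Add(Mul(16, Pow(39, -1)), Mul(X, Pow(-250, -1))) = Add(Mul(16, Rational(1, 39)), Mul(X, Rational(-1, 250))) = Add(Rational(16, 39), Mul(Rational(-1, 250), X)))
Pow(Add(Add(Function('T')(Function('H')(14)), Mul(-1, -460412)), -5561), -1) = Pow(Add(Add(Add(Rational(16, 39), Mul(Rational(-1, 250), Rational(-9, 4))), Mul(-1, -460412)), -5561), -1) = Pow(Add(Add(Add(Rational(16, 39), Rational(9, 1000)), 460412), -5561), -1) = Pow(Add(Add(Rational(16351, 39000), 460412), -5561), -1) = Pow(Add(Rational(17956084351, 39000), -5561), -1) = Pow(Rational(17739205351, 39000), -1) = Rational(39000, 17739205351)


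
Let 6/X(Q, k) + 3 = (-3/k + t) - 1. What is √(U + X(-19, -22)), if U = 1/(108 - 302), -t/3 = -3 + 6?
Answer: I*√1421467682/54902 ≈ 0.68672*I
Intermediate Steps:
t = -9 (t = -3*(-3 + 6) = -3*3 = -9)
X(Q, k) = 6/(-13 - 3/k) (X(Q, k) = 6/(-3 + ((-3/k - 9) - 1)) = 6/(-3 + ((-9 - 3/k) - 1)) = 6/(-3 + (-10 - 3/k)) = 6/(-13 - 3/k))
U = -1/194 (U = 1/(-194) = -1/194 ≈ -0.0051546)
√(U + X(-19, -22)) = √(-1/194 - 6*(-22)/(3 + 13*(-22))) = √(-1/194 - 6*(-22)/(3 - 286)) = √(-1/194 - 6*(-22)/(-283)) = √(-1/194 - 6*(-22)*(-1/283)) = √(-1/194 - 132/283) = √(-25891/54902) = I*√1421467682/54902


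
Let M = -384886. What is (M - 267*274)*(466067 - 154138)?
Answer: -142877206876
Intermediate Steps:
(M - 267*274)*(466067 - 154138) = (-384886 - 267*274)*(466067 - 154138) = (-384886 - 73158)*311929 = -458044*311929 = -142877206876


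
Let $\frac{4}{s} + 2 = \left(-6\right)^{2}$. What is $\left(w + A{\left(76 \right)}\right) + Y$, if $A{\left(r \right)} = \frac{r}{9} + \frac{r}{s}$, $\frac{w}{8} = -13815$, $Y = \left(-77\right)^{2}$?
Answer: $- \frac{935429}{9} \approx -1.0394 \cdot 10^{5}$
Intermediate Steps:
$Y = 5929$
$w = -110520$ ($w = 8 \left(-13815\right) = -110520$)
$s = \frac{2}{17}$ ($s = \frac{4}{-2 + \left(-6\right)^{2}} = \frac{4}{-2 + 36} = \frac{4}{34} = 4 \cdot \frac{1}{34} = \frac{2}{17} \approx 0.11765$)
$A{\left(r \right)} = \frac{155 r}{18}$ ($A{\left(r \right)} = \frac{r}{9} + \frac{r}{\frac{2}{17}} = r \frac{1}{9} + r \frac{17}{2} = \frac{r}{9} + \frac{17 r}{2} = \frac{155 r}{18}$)
$\left(w + A{\left(76 \right)}\right) + Y = \left(-110520 + \frac{155}{18} \cdot 76\right) + 5929 = \left(-110520 + \frac{5890}{9}\right) + 5929 = - \frac{988790}{9} + 5929 = - \frac{935429}{9}$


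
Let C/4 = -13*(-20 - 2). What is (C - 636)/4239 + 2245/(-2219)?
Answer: -8389303/9406341 ≈ -0.89188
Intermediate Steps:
C = 1144 (C = 4*(-13*(-20 - 2)) = 4*(-13*(-22)) = 4*286 = 1144)
(C - 636)/4239 + 2245/(-2219) = (1144 - 636)/4239 + 2245/(-2219) = 508*(1/4239) + 2245*(-1/2219) = 508/4239 - 2245/2219 = -8389303/9406341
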